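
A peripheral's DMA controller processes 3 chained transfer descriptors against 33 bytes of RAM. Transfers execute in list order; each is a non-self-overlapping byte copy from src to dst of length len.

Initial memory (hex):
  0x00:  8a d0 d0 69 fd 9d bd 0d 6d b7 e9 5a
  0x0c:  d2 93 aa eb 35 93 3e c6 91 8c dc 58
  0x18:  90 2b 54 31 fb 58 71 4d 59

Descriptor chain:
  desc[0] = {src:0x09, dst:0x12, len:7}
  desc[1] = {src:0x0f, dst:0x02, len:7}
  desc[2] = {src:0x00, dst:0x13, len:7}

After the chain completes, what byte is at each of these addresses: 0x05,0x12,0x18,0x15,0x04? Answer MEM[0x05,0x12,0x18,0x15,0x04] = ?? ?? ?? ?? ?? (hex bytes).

D0: mem[0x12..0x18] <- [b7 e9 5a d2 93 aa eb]
D1: mem[0x02..0x08] <- [eb 35 93 b7 e9 5a d2]
D2: mem[0x13..0x19] <- [8a d0 eb 35 93 b7 e9]
query mem[0x05]=0xb7, mem[0x12]=0xb7, mem[0x18]=0xb7, mem[0x15]=0xeb, mem[0x04]=0x93

MEM[0x05,0x12,0x18,0x15,0x04] = b7 b7 b7 eb 93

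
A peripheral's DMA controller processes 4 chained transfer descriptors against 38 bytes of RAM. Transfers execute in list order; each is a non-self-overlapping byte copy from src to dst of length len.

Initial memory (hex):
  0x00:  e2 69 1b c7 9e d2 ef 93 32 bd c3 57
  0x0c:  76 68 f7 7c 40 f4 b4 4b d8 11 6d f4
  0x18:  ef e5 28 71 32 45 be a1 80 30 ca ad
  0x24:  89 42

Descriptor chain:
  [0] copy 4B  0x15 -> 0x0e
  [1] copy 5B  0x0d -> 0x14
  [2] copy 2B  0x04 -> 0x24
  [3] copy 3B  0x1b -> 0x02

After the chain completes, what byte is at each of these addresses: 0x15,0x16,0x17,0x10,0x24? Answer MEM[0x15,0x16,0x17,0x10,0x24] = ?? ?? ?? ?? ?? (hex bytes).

MEM[0x15,0x16,0x17,0x10,0x24] = 11 6d f4 f4 9e

#0 dst[0x0e+4] := {0x11,0x6d,0xf4,0xef}
#1 dst[0x14+5] := {0x68,0x11,0x6d,0xf4,0xef}
#2 dst[0x24+2] := {0x9e,0xd2}
#3 dst[0x02+3] := {0x71,0x32,0x45}
query mem[0x15]=0x11, mem[0x16]=0x6d, mem[0x17]=0xf4, mem[0x10]=0xf4, mem[0x24]=0x9e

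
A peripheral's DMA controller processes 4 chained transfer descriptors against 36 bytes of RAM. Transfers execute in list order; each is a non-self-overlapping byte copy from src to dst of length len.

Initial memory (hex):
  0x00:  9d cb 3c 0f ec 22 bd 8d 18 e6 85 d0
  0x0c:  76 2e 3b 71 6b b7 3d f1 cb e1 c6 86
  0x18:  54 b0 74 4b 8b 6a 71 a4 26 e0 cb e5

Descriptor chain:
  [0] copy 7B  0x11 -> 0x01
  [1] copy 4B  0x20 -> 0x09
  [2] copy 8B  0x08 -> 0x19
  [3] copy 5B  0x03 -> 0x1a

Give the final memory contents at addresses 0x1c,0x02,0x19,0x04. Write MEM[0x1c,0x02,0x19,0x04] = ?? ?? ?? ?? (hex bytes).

D0: mem[0x01..0x07] <- [b7 3d f1 cb e1 c6 86]
D1: mem[0x09..0x0c] <- [26 e0 cb e5]
D2: mem[0x19..0x20] <- [18 26 e0 cb e5 2e 3b 71]
D3: mem[0x1a..0x1e] <- [f1 cb e1 c6 86]
query mem[0x1c]=0xe1, mem[0x02]=0x3d, mem[0x19]=0x18, mem[0x04]=0xcb

MEM[0x1c,0x02,0x19,0x04] = e1 3d 18 cb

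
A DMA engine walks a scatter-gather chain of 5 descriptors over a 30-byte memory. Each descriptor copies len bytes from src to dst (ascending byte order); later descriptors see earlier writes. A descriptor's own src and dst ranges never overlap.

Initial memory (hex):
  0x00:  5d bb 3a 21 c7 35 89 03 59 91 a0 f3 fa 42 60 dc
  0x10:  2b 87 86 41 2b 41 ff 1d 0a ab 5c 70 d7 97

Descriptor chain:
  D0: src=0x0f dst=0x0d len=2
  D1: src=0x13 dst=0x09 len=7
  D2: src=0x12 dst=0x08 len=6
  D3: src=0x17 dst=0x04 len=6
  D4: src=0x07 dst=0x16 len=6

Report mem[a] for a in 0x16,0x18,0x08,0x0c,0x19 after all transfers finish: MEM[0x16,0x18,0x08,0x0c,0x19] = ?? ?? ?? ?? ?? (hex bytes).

#0 dst[0x0d+2] := {0xdc,0x2b}
#1 dst[0x09+7] := {0x41,0x2b,0x41,0xff,0x1d,0x0a,0xab}
#2 dst[0x08+6] := {0x86,0x41,0x2b,0x41,0xff,0x1d}
#3 dst[0x04+6] := {0x1d,0x0a,0xab,0x5c,0x70,0xd7}
#4 dst[0x16+6] := {0x5c,0x70,0xd7,0x2b,0x41,0xff}
query mem[0x16]=0x5c, mem[0x18]=0xd7, mem[0x08]=0x70, mem[0x0c]=0xff, mem[0x19]=0x2b

MEM[0x16,0x18,0x08,0x0c,0x19] = 5c d7 70 ff 2b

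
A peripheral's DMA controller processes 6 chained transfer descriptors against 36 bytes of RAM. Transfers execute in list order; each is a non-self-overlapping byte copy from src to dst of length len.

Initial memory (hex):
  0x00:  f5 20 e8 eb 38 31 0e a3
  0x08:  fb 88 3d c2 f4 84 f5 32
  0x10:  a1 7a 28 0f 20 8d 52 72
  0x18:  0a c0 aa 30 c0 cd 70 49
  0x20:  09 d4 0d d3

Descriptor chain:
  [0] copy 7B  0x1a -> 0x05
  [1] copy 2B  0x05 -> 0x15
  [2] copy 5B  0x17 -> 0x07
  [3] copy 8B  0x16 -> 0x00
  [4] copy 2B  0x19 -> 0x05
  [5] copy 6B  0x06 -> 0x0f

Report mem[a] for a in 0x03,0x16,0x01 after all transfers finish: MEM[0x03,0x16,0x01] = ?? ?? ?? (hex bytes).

MEM[0x03,0x16,0x01] = c0 30 72

[0] 0x1a->0x05 len=7 : aa 30 c0 cd 70 49 09
[1] 0x05->0x15 len=2 : aa 30
[2] 0x17->0x07 len=5 : 72 0a c0 aa 30
[3] 0x16->0x00 len=8 : 30 72 0a c0 aa 30 c0 cd
[4] 0x19->0x05 len=2 : c0 aa
[5] 0x06->0x0f len=6 : aa cd 0a c0 aa 30
query mem[0x03]=0xc0, mem[0x16]=0x30, mem[0x01]=0x72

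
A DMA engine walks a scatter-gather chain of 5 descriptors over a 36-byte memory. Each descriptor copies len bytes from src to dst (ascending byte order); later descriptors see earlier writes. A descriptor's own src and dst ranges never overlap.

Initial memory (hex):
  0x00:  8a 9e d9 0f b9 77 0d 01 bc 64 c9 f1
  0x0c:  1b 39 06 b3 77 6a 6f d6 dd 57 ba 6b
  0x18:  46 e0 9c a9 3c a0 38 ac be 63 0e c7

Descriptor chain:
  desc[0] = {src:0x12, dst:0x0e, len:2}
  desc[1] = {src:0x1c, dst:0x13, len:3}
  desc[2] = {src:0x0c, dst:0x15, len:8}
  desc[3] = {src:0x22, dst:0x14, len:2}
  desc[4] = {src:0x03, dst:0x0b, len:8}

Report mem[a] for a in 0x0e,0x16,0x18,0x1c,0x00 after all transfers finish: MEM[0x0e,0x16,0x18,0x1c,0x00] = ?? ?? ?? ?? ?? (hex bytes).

MEM[0x0e,0x16,0x18,0x1c,0x00] = 0d 39 d6 3c 8a

D0: mem[0x0e..0x0f] <- [6f d6]
D1: mem[0x13..0x15] <- [3c a0 38]
D2: mem[0x15..0x1c] <- [1b 39 6f d6 77 6a 6f 3c]
D3: mem[0x14..0x15] <- [0e c7]
D4: mem[0x0b..0x12] <- [0f b9 77 0d 01 bc 64 c9]
query mem[0x0e]=0x0d, mem[0x16]=0x39, mem[0x18]=0xd6, mem[0x1c]=0x3c, mem[0x00]=0x8a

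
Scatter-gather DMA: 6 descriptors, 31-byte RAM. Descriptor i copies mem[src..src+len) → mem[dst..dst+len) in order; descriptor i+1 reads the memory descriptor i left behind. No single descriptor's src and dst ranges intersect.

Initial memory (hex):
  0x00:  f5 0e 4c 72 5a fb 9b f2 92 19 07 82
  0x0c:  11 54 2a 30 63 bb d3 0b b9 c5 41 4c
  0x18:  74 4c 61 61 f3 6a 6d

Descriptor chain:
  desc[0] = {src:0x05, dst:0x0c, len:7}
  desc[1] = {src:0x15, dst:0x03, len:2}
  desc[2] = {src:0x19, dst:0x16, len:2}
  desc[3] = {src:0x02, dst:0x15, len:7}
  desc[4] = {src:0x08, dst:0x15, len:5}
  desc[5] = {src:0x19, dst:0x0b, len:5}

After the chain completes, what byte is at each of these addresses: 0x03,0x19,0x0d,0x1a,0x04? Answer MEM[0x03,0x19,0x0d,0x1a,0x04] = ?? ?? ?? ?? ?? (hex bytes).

  after D0: wrote 7B at 0x0c = fb9bf292190782
  after D1: wrote 2B at 0x03 = c541
  after D2: wrote 2B at 0x16 = 4c61
  after D3: wrote 7B at 0x15 = 4cc541fb9bf292
  after D4: wrote 5B at 0x15 = 92190782fb
  after D5: wrote 5B at 0x0b = fbf292f36a
query mem[0x03]=0xc5, mem[0x19]=0xfb, mem[0x0d]=0x92, mem[0x1a]=0xf2, mem[0x04]=0x41

MEM[0x03,0x19,0x0d,0x1a,0x04] = c5 fb 92 f2 41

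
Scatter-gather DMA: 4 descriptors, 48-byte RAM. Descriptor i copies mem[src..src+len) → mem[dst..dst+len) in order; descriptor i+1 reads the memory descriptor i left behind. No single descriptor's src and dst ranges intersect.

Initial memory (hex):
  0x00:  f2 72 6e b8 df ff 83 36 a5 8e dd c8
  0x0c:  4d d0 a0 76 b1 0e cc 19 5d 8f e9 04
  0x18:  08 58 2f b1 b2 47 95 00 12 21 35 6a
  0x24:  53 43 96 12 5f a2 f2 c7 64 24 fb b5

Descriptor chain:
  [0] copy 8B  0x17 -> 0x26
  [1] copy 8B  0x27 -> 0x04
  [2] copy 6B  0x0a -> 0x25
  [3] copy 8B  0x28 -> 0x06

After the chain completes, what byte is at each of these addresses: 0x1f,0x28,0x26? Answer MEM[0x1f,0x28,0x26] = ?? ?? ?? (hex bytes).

MEM[0x1f,0x28,0x26] = 00 d0 fb

[0] 0x17->0x26 len=8 : 04 08 58 2f b1 b2 47 95
[1] 0x27->0x04 len=8 : 08 58 2f b1 b2 47 95 fb
[2] 0x0a->0x25 len=6 : 95 fb 4d d0 a0 76
[3] 0x28->0x06 len=8 : d0 a0 76 b2 47 95 fb b5
query mem[0x1f]=0x00, mem[0x28]=0xd0, mem[0x26]=0xfb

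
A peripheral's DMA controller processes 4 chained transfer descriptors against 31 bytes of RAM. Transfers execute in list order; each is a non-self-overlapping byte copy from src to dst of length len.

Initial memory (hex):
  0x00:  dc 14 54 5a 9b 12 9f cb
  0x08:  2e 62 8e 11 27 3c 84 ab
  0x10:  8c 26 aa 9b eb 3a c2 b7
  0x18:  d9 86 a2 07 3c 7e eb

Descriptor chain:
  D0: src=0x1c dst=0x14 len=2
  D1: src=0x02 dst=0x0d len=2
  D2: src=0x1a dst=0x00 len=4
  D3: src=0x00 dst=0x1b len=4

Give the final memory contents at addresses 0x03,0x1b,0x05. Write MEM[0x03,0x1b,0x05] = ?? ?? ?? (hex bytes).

  after D0: wrote 2B at 0x14 = 3c7e
  after D1: wrote 2B at 0x0d = 545a
  after D2: wrote 4B at 0x00 = a2073c7e
  after D3: wrote 4B at 0x1b = a2073c7e
query mem[0x03]=0x7e, mem[0x1b]=0xa2, mem[0x05]=0x12

MEM[0x03,0x1b,0x05] = 7e a2 12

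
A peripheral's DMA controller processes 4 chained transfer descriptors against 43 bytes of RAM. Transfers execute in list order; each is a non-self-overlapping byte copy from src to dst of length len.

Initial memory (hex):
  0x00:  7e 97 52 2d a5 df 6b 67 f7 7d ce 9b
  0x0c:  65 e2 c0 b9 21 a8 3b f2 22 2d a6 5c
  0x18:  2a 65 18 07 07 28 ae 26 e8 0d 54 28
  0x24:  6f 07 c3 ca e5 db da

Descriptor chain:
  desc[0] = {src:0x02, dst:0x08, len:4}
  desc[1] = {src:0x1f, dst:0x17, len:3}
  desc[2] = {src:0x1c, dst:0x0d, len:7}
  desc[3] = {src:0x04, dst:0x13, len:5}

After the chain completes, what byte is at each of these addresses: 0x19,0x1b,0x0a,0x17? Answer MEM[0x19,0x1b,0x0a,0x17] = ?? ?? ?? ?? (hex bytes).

MEM[0x19,0x1b,0x0a,0x17] = 0d 07 a5 52

#0 dst[0x08+4] := {0x52,0x2d,0xa5,0xdf}
#1 dst[0x17+3] := {0x26,0xe8,0x0d}
#2 dst[0x0d+7] := {0x07,0x28,0xae,0x26,0xe8,0x0d,0x54}
#3 dst[0x13+5] := {0xa5,0xdf,0x6b,0x67,0x52}
query mem[0x19]=0x0d, mem[0x1b]=0x07, mem[0x0a]=0xa5, mem[0x17]=0x52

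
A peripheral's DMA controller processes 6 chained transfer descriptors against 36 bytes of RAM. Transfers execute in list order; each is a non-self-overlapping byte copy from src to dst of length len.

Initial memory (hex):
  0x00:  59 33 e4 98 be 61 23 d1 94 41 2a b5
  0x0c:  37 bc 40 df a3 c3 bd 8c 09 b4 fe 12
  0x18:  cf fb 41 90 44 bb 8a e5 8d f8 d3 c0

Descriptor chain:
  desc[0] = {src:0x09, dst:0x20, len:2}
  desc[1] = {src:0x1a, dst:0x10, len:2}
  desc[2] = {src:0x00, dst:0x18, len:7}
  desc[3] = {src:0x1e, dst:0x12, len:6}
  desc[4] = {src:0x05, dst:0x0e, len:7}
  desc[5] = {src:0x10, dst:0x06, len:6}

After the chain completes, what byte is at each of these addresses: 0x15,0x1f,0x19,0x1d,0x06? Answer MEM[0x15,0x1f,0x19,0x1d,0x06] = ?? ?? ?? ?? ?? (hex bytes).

MEM[0x15,0x1f,0x19,0x1d,0x06] = 2a e5 33 61 d1

[0] 0x09->0x20 len=2 : 41 2a
[1] 0x1a->0x10 len=2 : 41 90
[2] 0x00->0x18 len=7 : 59 33 e4 98 be 61 23
[3] 0x1e->0x12 len=6 : 23 e5 41 2a d3 c0
[4] 0x05->0x0e len=7 : 61 23 d1 94 41 2a b5
[5] 0x10->0x06 len=6 : d1 94 41 2a b5 2a
query mem[0x15]=0x2a, mem[0x1f]=0xe5, mem[0x19]=0x33, mem[0x1d]=0x61, mem[0x06]=0xd1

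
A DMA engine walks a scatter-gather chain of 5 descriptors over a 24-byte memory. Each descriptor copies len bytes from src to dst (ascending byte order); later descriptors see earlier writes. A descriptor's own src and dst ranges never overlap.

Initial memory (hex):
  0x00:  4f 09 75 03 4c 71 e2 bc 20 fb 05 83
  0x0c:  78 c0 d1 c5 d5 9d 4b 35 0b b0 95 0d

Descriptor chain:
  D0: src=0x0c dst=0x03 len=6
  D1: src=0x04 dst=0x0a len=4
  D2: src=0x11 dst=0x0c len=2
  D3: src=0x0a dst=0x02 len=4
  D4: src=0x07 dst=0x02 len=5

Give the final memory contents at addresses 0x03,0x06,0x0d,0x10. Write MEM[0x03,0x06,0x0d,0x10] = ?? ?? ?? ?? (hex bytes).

MEM[0x03,0x06,0x0d,0x10] = 9d d1 4b d5

D0: mem[0x03..0x08] <- [78 c0 d1 c5 d5 9d]
D1: mem[0x0a..0x0d] <- [c0 d1 c5 d5]
D2: mem[0x0c..0x0d] <- [9d 4b]
D3: mem[0x02..0x05] <- [c0 d1 9d 4b]
D4: mem[0x02..0x06] <- [d5 9d fb c0 d1]
query mem[0x03]=0x9d, mem[0x06]=0xd1, mem[0x0d]=0x4b, mem[0x10]=0xd5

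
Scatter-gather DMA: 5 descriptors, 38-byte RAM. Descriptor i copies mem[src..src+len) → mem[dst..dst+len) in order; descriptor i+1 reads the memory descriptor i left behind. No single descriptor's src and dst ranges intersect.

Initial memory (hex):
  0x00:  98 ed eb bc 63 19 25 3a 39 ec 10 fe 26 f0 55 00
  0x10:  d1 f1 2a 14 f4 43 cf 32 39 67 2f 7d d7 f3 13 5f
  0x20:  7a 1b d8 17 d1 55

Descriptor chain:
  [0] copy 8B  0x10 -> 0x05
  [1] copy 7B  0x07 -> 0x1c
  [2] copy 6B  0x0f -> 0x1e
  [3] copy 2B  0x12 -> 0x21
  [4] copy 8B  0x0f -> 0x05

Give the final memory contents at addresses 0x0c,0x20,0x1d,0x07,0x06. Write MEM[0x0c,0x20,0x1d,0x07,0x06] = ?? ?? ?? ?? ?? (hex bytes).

[0] 0x10->0x05 len=8 : d1 f1 2a 14 f4 43 cf 32
[1] 0x07->0x1c len=7 : 2a 14 f4 43 cf 32 f0
[2] 0x0f->0x1e len=6 : 00 d1 f1 2a 14 f4
[3] 0x12->0x21 len=2 : 2a 14
[4] 0x0f->0x05 len=8 : 00 d1 f1 2a 14 f4 43 cf
query mem[0x0c]=0xcf, mem[0x20]=0xf1, mem[0x1d]=0x14, mem[0x07]=0xf1, mem[0x06]=0xd1

MEM[0x0c,0x20,0x1d,0x07,0x06] = cf f1 14 f1 d1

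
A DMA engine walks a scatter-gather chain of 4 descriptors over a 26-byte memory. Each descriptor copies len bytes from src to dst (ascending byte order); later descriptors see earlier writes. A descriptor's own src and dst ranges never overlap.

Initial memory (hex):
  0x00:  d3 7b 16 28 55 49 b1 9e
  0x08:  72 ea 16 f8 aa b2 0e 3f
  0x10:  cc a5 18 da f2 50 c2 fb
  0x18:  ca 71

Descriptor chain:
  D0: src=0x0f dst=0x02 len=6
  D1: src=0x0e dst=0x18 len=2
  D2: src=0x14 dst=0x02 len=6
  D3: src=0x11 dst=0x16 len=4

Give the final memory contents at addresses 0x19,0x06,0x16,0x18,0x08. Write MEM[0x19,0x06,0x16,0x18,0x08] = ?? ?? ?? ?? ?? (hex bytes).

  after D0: wrote 6B at 0x02 = 3fcca518daf2
  after D1: wrote 2B at 0x18 = 0e3f
  after D2: wrote 6B at 0x02 = f250c2fb0e3f
  after D3: wrote 4B at 0x16 = a518daf2
query mem[0x19]=0xf2, mem[0x06]=0x0e, mem[0x16]=0xa5, mem[0x18]=0xda, mem[0x08]=0x72

MEM[0x19,0x06,0x16,0x18,0x08] = f2 0e a5 da 72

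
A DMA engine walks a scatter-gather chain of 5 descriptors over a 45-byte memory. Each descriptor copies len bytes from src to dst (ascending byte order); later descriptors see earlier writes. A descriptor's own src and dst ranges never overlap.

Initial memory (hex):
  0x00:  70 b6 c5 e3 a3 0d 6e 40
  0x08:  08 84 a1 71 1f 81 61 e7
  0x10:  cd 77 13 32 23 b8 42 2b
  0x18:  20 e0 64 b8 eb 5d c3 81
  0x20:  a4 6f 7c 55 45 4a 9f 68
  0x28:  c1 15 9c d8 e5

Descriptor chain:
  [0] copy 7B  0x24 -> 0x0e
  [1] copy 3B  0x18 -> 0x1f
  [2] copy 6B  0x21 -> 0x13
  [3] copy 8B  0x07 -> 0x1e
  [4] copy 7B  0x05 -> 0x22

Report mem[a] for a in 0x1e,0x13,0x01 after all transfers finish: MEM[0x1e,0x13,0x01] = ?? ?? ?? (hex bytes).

MEM[0x1e,0x13,0x01] = 40 64 b6

D0: mem[0x0e..0x14] <- [45 4a 9f 68 c1 15 9c]
D1: mem[0x1f..0x21] <- [20 e0 64]
D2: mem[0x13..0x18] <- [64 7c 55 45 4a 9f]
D3: mem[0x1e..0x25] <- [40 08 84 a1 71 1f 81 45]
D4: mem[0x22..0x28] <- [0d 6e 40 08 84 a1 71]
query mem[0x1e]=0x40, mem[0x13]=0x64, mem[0x01]=0xb6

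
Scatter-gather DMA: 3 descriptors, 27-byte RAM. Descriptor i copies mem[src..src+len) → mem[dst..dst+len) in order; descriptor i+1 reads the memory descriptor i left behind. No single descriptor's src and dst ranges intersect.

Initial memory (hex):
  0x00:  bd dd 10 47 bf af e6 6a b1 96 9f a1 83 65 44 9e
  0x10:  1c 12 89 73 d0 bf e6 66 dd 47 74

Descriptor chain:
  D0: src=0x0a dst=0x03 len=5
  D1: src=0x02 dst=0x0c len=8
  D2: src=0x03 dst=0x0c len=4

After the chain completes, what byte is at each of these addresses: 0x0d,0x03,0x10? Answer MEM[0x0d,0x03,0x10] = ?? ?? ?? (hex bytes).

MEM[0x0d,0x03,0x10] = a1 9f 65

D0: mem[0x03..0x07] <- [9f a1 83 65 44]
D1: mem[0x0c..0x13] <- [10 9f a1 83 65 44 b1 96]
D2: mem[0x0c..0x0f] <- [9f a1 83 65]
query mem[0x0d]=0xa1, mem[0x03]=0x9f, mem[0x10]=0x65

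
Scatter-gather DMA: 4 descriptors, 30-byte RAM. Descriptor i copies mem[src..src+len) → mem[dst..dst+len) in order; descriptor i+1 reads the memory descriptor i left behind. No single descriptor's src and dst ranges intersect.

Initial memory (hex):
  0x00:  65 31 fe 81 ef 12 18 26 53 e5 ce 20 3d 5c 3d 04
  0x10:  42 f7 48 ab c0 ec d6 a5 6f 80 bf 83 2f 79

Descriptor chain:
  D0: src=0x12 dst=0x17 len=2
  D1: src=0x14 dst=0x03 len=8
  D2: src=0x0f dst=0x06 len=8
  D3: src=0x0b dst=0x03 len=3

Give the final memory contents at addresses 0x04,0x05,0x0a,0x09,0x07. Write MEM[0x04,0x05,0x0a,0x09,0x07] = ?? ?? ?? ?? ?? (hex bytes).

MEM[0x04,0x05,0x0a,0x09,0x07] = ec d6 ab 48 42

D0: mem[0x17..0x18] <- [48 ab]
D1: mem[0x03..0x0a] <- [c0 ec d6 48 ab 80 bf 83]
D2: mem[0x06..0x0d] <- [04 42 f7 48 ab c0 ec d6]
D3: mem[0x03..0x05] <- [c0 ec d6]
query mem[0x04]=0xec, mem[0x05]=0xd6, mem[0x0a]=0xab, mem[0x09]=0x48, mem[0x07]=0x42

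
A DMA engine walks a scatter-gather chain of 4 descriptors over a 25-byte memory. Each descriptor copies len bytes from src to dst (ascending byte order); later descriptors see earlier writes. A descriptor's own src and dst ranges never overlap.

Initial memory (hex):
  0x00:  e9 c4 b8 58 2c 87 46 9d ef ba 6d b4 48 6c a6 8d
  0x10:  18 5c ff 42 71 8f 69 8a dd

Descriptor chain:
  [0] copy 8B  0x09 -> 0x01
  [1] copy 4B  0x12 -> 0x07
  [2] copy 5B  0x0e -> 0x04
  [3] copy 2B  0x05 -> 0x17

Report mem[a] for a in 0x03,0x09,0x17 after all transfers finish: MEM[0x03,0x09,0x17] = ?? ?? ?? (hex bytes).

MEM[0x03,0x09,0x17] = b4 71 8d

D0: mem[0x01..0x08] <- [ba 6d b4 48 6c a6 8d 18]
D1: mem[0x07..0x0a] <- [ff 42 71 8f]
D2: mem[0x04..0x08] <- [a6 8d 18 5c ff]
D3: mem[0x17..0x18] <- [8d 18]
query mem[0x03]=0xb4, mem[0x09]=0x71, mem[0x17]=0x8d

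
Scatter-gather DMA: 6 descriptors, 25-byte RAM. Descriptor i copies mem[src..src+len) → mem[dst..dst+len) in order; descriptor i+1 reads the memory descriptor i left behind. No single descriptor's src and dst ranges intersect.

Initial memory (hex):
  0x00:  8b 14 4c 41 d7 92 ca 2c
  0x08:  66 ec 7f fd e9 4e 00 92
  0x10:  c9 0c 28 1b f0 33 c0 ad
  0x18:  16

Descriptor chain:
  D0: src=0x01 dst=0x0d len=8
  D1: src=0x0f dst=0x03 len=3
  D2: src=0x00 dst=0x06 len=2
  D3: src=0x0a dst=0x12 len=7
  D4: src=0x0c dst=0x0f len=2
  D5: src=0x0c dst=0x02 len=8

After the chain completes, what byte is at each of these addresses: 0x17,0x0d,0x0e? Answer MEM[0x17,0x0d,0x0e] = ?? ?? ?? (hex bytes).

  after D0: wrote 8B at 0x0d = 144c41d792ca2c66
  after D1: wrote 3B at 0x03 = 41d792
  after D2: wrote 2B at 0x06 = 8b14
  after D3: wrote 7B at 0x12 = 7ffde9144c41d7
  after D4: wrote 2B at 0x0f = e914
  after D5: wrote 8B at 0x02 = e9144ce914927ffd
query mem[0x17]=0x41, mem[0x0d]=0x14, mem[0x0e]=0x4c

MEM[0x17,0x0d,0x0e] = 41 14 4c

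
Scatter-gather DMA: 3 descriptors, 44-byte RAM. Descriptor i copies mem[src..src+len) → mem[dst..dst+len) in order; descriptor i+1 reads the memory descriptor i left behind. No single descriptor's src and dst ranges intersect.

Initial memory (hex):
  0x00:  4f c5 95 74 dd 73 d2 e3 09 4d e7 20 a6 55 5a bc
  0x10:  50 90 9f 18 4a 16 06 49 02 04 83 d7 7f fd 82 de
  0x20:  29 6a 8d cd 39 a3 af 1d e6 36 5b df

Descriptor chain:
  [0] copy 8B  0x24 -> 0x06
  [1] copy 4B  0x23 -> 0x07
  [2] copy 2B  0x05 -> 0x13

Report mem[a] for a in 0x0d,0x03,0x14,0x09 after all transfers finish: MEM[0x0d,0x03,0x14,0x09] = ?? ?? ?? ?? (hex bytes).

MEM[0x0d,0x03,0x14,0x09] = df 74 39 a3

  after D0: wrote 8B at 0x06 = 39a3af1de6365bdf
  after D1: wrote 4B at 0x07 = cd39a3af
  after D2: wrote 2B at 0x13 = 7339
query mem[0x0d]=0xdf, mem[0x03]=0x74, mem[0x14]=0x39, mem[0x09]=0xa3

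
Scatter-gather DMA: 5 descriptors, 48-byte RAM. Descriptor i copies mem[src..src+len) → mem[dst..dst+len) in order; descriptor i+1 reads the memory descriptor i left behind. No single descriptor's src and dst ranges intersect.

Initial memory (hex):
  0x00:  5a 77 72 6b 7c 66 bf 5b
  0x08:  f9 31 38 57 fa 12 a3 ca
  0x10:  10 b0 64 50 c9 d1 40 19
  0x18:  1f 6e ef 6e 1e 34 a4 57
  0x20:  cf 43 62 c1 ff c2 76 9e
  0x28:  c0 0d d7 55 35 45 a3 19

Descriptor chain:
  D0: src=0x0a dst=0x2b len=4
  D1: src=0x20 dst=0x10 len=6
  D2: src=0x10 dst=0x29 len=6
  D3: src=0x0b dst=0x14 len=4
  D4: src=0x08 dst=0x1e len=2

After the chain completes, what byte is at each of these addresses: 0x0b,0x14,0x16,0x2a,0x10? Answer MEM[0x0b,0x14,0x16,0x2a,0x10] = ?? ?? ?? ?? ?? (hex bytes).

MEM[0x0b,0x14,0x16,0x2a,0x10] = 57 57 12 43 cf

[0] 0x0a->0x2b len=4 : 38 57 fa 12
[1] 0x20->0x10 len=6 : cf 43 62 c1 ff c2
[2] 0x10->0x29 len=6 : cf 43 62 c1 ff c2
[3] 0x0b->0x14 len=4 : 57 fa 12 a3
[4] 0x08->0x1e len=2 : f9 31
query mem[0x0b]=0x57, mem[0x14]=0x57, mem[0x16]=0x12, mem[0x2a]=0x43, mem[0x10]=0xcf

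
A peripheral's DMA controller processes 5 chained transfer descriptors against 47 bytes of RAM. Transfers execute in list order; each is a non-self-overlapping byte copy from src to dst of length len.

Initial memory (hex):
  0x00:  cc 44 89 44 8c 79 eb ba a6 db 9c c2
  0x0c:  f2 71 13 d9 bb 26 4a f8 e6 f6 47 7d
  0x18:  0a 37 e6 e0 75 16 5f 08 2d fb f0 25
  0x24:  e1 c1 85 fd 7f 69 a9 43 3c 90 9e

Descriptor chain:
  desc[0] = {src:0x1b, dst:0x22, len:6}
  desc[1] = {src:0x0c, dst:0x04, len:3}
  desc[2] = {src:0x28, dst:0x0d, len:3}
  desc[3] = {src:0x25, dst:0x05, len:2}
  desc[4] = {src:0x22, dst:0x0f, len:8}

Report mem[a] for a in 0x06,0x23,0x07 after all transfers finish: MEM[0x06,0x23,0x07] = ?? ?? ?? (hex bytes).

MEM[0x06,0x23,0x07] = 08 75 ba

  after D0: wrote 6B at 0x22 = e075165f082d
  after D1: wrote 3B at 0x04 = f27113
  after D2: wrote 3B at 0x0d = 7f69a9
  after D3: wrote 2B at 0x05 = 5f08
  after D4: wrote 8B at 0x0f = e075165f082d7f69
query mem[0x06]=0x08, mem[0x23]=0x75, mem[0x07]=0xba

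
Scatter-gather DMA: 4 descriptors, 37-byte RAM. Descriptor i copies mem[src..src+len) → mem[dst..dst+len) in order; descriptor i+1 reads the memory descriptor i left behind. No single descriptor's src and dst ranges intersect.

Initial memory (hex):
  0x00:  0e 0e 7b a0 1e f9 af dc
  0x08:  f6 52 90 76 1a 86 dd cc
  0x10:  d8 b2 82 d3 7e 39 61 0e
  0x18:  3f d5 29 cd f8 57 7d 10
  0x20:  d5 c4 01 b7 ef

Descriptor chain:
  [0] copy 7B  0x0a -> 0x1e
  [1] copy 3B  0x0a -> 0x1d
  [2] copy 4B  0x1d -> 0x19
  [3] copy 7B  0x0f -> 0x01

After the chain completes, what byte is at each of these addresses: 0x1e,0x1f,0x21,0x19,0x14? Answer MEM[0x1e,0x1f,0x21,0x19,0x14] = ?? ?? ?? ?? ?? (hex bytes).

D0: mem[0x1e..0x24] <- [90 76 1a 86 dd cc d8]
D1: mem[0x1d..0x1f] <- [90 76 1a]
D2: mem[0x19..0x1c] <- [90 76 1a 1a]
D3: mem[0x01..0x07] <- [cc d8 b2 82 d3 7e 39]
query mem[0x1e]=0x76, mem[0x1f]=0x1a, mem[0x21]=0x86, mem[0x19]=0x90, mem[0x14]=0x7e

MEM[0x1e,0x1f,0x21,0x19,0x14] = 76 1a 86 90 7e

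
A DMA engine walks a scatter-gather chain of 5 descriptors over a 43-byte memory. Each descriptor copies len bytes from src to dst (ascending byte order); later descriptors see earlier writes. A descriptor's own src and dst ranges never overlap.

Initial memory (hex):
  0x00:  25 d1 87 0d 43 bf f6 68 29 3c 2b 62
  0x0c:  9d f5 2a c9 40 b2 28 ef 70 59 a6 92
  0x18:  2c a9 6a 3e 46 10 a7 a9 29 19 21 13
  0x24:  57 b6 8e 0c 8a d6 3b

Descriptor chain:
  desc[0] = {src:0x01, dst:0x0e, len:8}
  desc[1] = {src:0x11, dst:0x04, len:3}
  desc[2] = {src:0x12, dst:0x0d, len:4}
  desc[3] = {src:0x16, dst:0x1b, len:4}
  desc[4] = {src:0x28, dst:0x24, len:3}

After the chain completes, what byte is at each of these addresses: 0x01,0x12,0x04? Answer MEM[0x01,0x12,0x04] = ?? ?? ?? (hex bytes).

MEM[0x01,0x12,0x04] = d1 bf 43

  after D0: wrote 8B at 0x0e = d1870d43bff66829
  after D1: wrote 3B at 0x04 = 43bff6
  after D2: wrote 4B at 0x0d = bff66829
  after D3: wrote 4B at 0x1b = a6922ca9
  after D4: wrote 3B at 0x24 = 8ad63b
query mem[0x01]=0xd1, mem[0x12]=0xbf, mem[0x04]=0x43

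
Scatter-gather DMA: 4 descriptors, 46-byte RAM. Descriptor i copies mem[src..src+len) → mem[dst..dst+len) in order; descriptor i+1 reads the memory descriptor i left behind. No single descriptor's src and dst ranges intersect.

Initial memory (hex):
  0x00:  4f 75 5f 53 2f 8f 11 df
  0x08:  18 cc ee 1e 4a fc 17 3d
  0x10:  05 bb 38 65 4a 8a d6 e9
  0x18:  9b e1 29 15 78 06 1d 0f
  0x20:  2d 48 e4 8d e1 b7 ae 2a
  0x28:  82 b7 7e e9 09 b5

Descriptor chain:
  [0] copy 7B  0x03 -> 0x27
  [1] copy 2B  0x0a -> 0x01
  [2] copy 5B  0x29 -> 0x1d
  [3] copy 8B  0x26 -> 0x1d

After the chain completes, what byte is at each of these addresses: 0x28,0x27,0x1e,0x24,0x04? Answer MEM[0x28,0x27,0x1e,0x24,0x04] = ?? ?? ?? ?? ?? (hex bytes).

[0] 0x03->0x27 len=7 : 53 2f 8f 11 df 18 cc
[1] 0x0a->0x01 len=2 : ee 1e
[2] 0x29->0x1d len=5 : 8f 11 df 18 cc
[3] 0x26->0x1d len=8 : ae 53 2f 8f 11 df 18 cc
query mem[0x28]=0x2f, mem[0x27]=0x53, mem[0x1e]=0x53, mem[0x24]=0xcc, mem[0x04]=0x2f

MEM[0x28,0x27,0x1e,0x24,0x04] = 2f 53 53 cc 2f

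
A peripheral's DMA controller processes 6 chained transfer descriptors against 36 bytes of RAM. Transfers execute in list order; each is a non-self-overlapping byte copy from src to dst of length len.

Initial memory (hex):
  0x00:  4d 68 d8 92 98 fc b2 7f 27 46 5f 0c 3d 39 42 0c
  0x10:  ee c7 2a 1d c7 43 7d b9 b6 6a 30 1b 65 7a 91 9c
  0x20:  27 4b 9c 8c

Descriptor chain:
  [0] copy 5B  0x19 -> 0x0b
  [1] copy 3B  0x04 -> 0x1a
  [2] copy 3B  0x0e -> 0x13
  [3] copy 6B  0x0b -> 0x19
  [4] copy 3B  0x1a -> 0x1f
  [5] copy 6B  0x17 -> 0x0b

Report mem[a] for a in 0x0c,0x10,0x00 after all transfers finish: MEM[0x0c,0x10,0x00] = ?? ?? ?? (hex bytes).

[0] 0x19->0x0b len=5 : 6a 30 1b 65 7a
[1] 0x04->0x1a len=3 : 98 fc b2
[2] 0x0e->0x13 len=3 : 65 7a ee
[3] 0x0b->0x19 len=6 : 6a 30 1b 65 7a ee
[4] 0x1a->0x1f len=3 : 30 1b 65
[5] 0x17->0x0b len=6 : b9 b6 6a 30 1b 65
query mem[0x0c]=0xb6, mem[0x10]=0x65, mem[0x00]=0x4d

MEM[0x0c,0x10,0x00] = b6 65 4d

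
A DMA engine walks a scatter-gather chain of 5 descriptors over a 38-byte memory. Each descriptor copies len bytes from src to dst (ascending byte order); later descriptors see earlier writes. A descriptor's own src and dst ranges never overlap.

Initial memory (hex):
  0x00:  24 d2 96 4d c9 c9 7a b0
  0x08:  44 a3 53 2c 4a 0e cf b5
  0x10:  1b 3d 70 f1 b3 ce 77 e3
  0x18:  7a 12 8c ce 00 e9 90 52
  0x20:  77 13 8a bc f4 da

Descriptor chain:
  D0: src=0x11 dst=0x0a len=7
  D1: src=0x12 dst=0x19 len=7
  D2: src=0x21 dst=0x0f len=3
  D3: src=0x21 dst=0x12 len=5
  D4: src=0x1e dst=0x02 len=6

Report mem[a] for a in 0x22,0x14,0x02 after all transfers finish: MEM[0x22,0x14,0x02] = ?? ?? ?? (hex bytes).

MEM[0x22,0x14,0x02] = 8a bc e3

[0] 0x11->0x0a len=7 : 3d 70 f1 b3 ce 77 e3
[1] 0x12->0x19 len=7 : 70 f1 b3 ce 77 e3 7a
[2] 0x21->0x0f len=3 : 13 8a bc
[3] 0x21->0x12 len=5 : 13 8a bc f4 da
[4] 0x1e->0x02 len=6 : e3 7a 77 13 8a bc
query mem[0x22]=0x8a, mem[0x14]=0xbc, mem[0x02]=0xe3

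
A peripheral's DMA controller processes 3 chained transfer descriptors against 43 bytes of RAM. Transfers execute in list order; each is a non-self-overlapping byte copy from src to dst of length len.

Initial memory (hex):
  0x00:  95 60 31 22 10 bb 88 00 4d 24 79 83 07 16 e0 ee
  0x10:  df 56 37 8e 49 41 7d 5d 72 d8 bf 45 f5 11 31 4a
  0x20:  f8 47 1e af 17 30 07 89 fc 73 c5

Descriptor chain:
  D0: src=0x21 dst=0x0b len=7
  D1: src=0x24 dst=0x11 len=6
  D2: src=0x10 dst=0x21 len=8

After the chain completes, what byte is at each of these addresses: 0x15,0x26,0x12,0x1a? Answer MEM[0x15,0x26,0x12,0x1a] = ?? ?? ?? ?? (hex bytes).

MEM[0x15,0x26,0x12,0x1a] = fc fc 30 bf

  after D0: wrote 7B at 0x0b = 471eaf17300789
  after D1: wrote 6B at 0x11 = 17300789fc73
  after D2: wrote 8B at 0x21 = 0717300789fc735d
query mem[0x15]=0xfc, mem[0x26]=0xfc, mem[0x12]=0x30, mem[0x1a]=0xbf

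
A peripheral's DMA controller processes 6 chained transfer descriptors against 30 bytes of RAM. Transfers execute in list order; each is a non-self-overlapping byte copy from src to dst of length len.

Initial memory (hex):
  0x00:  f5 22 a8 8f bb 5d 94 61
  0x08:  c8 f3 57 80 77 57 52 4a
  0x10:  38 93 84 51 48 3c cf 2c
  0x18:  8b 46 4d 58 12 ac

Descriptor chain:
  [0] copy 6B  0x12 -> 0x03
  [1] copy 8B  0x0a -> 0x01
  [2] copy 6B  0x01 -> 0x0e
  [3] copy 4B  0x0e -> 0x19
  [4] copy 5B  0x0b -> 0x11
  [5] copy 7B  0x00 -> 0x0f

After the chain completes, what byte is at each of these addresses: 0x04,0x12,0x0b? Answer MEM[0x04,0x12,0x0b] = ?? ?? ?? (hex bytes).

[0] 0x12->0x03 len=6 : 84 51 48 3c cf 2c
[1] 0x0a->0x01 len=8 : 57 80 77 57 52 4a 38 93
[2] 0x01->0x0e len=6 : 57 80 77 57 52 4a
[3] 0x0e->0x19 len=4 : 57 80 77 57
[4] 0x0b->0x11 len=5 : 80 77 57 57 80
[5] 0x00->0x0f len=7 : f5 57 80 77 57 52 4a
query mem[0x04]=0x57, mem[0x12]=0x77, mem[0x0b]=0x80

MEM[0x04,0x12,0x0b] = 57 77 80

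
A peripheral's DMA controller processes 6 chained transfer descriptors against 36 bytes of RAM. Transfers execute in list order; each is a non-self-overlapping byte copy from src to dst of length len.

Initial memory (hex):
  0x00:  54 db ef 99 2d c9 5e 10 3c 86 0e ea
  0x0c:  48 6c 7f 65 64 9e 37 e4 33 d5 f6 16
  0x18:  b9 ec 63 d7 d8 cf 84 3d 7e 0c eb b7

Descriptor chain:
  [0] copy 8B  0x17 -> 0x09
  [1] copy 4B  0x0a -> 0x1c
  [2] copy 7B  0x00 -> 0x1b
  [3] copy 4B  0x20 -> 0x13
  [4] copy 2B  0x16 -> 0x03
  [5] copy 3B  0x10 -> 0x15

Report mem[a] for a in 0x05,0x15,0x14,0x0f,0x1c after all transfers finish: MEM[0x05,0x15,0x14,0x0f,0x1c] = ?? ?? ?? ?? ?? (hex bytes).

D0: mem[0x09..0x10] <- [16 b9 ec 63 d7 d8 cf 84]
D1: mem[0x1c..0x1f] <- [b9 ec 63 d7]
D2: mem[0x1b..0x21] <- [54 db ef 99 2d c9 5e]
D3: mem[0x13..0x16] <- [c9 5e eb b7]
D4: mem[0x03..0x04] <- [b7 16]
D5: mem[0x15..0x17] <- [84 9e 37]
query mem[0x05]=0xc9, mem[0x15]=0x84, mem[0x14]=0x5e, mem[0x0f]=0xcf, mem[0x1c]=0xdb

MEM[0x05,0x15,0x14,0x0f,0x1c] = c9 84 5e cf db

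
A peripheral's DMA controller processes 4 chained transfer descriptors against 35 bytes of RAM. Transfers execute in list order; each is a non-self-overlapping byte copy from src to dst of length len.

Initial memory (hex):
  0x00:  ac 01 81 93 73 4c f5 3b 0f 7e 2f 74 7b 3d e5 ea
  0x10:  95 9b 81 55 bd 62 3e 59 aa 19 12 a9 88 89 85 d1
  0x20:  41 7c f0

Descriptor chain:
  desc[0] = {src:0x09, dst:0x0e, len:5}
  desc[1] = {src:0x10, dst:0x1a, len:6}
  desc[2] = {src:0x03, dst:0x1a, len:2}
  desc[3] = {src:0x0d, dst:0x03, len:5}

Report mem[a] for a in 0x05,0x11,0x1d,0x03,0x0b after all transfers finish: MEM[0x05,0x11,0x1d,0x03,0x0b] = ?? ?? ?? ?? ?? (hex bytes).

MEM[0x05,0x11,0x1d,0x03,0x0b] = 2f 7b 55 3d 74

#0 dst[0x0e+5] := {0x7e,0x2f,0x74,0x7b,0x3d}
#1 dst[0x1a+6] := {0x74,0x7b,0x3d,0x55,0xbd,0x62}
#2 dst[0x1a+2] := {0x93,0x73}
#3 dst[0x03+5] := {0x3d,0x7e,0x2f,0x74,0x7b}
query mem[0x05]=0x2f, mem[0x11]=0x7b, mem[0x1d]=0x55, mem[0x03]=0x3d, mem[0x0b]=0x74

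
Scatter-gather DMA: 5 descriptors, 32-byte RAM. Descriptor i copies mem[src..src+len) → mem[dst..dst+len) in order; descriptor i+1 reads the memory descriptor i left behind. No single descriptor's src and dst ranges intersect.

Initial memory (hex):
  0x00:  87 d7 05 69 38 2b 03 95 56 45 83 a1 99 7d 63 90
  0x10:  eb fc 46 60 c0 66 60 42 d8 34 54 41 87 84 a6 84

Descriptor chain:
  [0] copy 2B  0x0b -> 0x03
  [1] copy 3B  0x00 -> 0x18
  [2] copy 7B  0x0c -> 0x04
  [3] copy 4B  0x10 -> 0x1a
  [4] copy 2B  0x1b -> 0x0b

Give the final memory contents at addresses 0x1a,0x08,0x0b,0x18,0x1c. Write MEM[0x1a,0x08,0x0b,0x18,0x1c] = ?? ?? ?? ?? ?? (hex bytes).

#0 dst[0x03+2] := {0xa1,0x99}
#1 dst[0x18+3] := {0x87,0xd7,0x05}
#2 dst[0x04+7] := {0x99,0x7d,0x63,0x90,0xeb,0xfc,0x46}
#3 dst[0x1a+4] := {0xeb,0xfc,0x46,0x60}
#4 dst[0x0b+2] := {0xfc,0x46}
query mem[0x1a]=0xeb, mem[0x08]=0xeb, mem[0x0b]=0xfc, mem[0x18]=0x87, mem[0x1c]=0x46

MEM[0x1a,0x08,0x0b,0x18,0x1c] = eb eb fc 87 46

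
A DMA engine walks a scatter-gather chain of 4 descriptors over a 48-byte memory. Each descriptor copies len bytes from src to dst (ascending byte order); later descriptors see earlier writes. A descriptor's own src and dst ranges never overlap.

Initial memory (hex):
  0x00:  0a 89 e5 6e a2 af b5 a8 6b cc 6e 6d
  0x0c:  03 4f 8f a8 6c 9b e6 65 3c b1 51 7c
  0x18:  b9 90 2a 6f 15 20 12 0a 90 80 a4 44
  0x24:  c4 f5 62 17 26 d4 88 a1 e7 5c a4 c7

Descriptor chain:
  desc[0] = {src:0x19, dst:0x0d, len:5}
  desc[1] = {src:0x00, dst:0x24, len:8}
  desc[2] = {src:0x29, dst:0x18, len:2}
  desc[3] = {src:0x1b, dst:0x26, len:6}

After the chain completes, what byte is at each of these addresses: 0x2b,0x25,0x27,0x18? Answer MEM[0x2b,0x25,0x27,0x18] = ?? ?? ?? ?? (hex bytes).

D0: mem[0x0d..0x11] <- [90 2a 6f 15 20]
D1: mem[0x24..0x2b] <- [0a 89 e5 6e a2 af b5 a8]
D2: mem[0x18..0x19] <- [af b5]
D3: mem[0x26..0x2b] <- [6f 15 20 12 0a 90]
query mem[0x2b]=0x90, mem[0x25]=0x89, mem[0x27]=0x15, mem[0x18]=0xaf

MEM[0x2b,0x25,0x27,0x18] = 90 89 15 af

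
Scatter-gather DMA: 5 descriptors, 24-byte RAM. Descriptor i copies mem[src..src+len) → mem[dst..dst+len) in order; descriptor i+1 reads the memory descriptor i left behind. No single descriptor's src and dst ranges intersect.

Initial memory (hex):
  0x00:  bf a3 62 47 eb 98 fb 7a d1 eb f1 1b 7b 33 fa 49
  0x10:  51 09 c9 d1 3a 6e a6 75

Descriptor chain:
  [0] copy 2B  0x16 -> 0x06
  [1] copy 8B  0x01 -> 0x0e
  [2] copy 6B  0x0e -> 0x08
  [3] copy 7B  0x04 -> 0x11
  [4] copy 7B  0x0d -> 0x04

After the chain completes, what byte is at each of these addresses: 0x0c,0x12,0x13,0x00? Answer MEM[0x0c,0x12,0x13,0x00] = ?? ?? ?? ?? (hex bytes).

MEM[0x0c,0x12,0x13,0x00] = 98 98 a6 bf

  after D0: wrote 2B at 0x06 = a675
  after D1: wrote 8B at 0x0e = a36247eb98a675d1
  after D2: wrote 6B at 0x08 = a36247eb98a6
  after D3: wrote 7B at 0x11 = eb98a675a36247
  after D4: wrote 7B at 0x04 = a6a36247eb98a6
query mem[0x0c]=0x98, mem[0x12]=0x98, mem[0x13]=0xa6, mem[0x00]=0xbf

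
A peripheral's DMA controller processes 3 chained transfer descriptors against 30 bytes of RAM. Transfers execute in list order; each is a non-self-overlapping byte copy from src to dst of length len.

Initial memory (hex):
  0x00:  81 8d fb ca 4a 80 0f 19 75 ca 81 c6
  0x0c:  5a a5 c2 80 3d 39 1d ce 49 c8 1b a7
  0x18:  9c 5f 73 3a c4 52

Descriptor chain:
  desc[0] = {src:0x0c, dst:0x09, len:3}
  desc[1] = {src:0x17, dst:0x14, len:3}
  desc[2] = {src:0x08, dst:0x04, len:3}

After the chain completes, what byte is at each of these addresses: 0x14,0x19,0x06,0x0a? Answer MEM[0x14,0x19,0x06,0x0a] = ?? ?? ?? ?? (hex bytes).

D0: mem[0x09..0x0b] <- [5a a5 c2]
D1: mem[0x14..0x16] <- [a7 9c 5f]
D2: mem[0x04..0x06] <- [75 5a a5]
query mem[0x14]=0xa7, mem[0x19]=0x5f, mem[0x06]=0xa5, mem[0x0a]=0xa5

MEM[0x14,0x19,0x06,0x0a] = a7 5f a5 a5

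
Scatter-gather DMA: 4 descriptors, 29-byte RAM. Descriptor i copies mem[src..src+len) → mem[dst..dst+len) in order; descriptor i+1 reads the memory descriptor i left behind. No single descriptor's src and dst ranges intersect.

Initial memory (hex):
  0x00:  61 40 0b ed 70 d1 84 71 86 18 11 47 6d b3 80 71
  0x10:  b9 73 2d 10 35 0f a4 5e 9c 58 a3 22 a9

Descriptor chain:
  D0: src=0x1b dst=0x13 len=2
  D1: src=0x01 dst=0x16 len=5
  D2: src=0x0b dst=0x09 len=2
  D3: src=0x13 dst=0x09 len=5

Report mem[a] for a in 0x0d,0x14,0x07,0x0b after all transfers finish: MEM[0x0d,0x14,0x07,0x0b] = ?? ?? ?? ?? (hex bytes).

MEM[0x0d,0x14,0x07,0x0b] = 0b a9 71 0f

#0 dst[0x13+2] := {0x22,0xa9}
#1 dst[0x16+5] := {0x40,0x0b,0xed,0x70,0xd1}
#2 dst[0x09+2] := {0x47,0x6d}
#3 dst[0x09+5] := {0x22,0xa9,0x0f,0x40,0x0b}
query mem[0x0d]=0x0b, mem[0x14]=0xa9, mem[0x07]=0x71, mem[0x0b]=0x0f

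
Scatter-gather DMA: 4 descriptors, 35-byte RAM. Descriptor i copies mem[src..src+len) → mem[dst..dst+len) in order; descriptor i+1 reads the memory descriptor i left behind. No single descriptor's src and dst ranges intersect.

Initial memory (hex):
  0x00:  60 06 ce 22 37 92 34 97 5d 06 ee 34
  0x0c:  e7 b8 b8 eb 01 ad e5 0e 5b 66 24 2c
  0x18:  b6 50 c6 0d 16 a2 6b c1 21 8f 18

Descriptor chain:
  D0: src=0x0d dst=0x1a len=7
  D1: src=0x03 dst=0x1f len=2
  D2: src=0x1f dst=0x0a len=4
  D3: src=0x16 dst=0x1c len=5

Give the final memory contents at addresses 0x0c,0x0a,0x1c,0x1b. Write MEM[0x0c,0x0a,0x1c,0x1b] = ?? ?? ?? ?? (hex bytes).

#0 dst[0x1a+7] := {0xb8,0xb8,0xeb,0x01,0xad,0xe5,0x0e}
#1 dst[0x1f+2] := {0x22,0x37}
#2 dst[0x0a+4] := {0x22,0x37,0x8f,0x18}
#3 dst[0x1c+5] := {0x24,0x2c,0xb6,0x50,0xb8}
query mem[0x0c]=0x8f, mem[0x0a]=0x22, mem[0x1c]=0x24, mem[0x1b]=0xb8

MEM[0x0c,0x0a,0x1c,0x1b] = 8f 22 24 b8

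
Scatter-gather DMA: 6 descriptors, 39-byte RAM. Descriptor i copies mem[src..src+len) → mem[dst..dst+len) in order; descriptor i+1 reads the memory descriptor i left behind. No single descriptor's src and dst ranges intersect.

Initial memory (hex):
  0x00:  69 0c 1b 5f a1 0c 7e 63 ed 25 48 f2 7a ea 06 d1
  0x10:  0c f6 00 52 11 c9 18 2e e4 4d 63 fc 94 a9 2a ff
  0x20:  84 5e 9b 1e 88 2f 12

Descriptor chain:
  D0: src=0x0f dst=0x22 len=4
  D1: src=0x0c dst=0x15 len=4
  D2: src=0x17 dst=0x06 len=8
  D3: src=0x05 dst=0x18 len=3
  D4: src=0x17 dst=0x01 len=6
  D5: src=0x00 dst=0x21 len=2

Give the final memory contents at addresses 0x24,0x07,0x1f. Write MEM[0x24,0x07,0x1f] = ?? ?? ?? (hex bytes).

MEM[0x24,0x07,0x1f] = f6 d1 ff

D0: mem[0x22..0x25] <- [d1 0c f6 00]
D1: mem[0x15..0x18] <- [7a ea 06 d1]
D2: mem[0x06..0x0d] <- [06 d1 4d 63 fc 94 a9 2a]
D3: mem[0x18..0x1a] <- [0c 06 d1]
D4: mem[0x01..0x06] <- [06 0c 06 d1 fc 94]
D5: mem[0x21..0x22] <- [69 06]
query mem[0x24]=0xf6, mem[0x07]=0xd1, mem[0x1f]=0xff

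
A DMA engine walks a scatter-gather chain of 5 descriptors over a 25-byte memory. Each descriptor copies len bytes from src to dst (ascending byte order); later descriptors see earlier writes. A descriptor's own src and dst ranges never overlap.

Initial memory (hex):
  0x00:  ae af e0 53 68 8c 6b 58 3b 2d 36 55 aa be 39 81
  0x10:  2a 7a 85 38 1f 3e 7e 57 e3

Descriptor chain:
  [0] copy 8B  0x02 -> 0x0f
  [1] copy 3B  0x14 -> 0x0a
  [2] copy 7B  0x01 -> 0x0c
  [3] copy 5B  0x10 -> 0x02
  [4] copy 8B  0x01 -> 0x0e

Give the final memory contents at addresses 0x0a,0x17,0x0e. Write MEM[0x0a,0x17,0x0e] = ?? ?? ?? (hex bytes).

MEM[0x0a,0x17,0x0e] = 58 57 af

D0: mem[0x0f..0x16] <- [e0 53 68 8c 6b 58 3b 2d]
D1: mem[0x0a..0x0c] <- [58 3b 2d]
D2: mem[0x0c..0x12] <- [af e0 53 68 8c 6b 58]
D3: mem[0x02..0x06] <- [8c 6b 58 6b 58]
D4: mem[0x0e..0x15] <- [af 8c 6b 58 6b 58 58 3b]
query mem[0x0a]=0x58, mem[0x17]=0x57, mem[0x0e]=0xaf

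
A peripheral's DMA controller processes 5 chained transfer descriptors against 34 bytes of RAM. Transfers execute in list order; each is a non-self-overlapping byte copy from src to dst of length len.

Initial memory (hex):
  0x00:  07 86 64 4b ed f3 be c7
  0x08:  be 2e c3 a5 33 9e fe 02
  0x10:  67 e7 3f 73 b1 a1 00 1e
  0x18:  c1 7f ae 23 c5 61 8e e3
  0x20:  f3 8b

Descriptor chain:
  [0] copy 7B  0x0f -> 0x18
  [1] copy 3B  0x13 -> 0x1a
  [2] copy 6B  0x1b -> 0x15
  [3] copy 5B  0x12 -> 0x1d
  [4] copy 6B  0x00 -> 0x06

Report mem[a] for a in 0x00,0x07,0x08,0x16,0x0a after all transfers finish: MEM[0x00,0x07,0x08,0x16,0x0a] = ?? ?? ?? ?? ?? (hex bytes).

MEM[0x00,0x07,0x08,0x16,0x0a] = 07 86 64 a1 ed

[0] 0x0f->0x18 len=7 : 02 67 e7 3f 73 b1 a1
[1] 0x13->0x1a len=3 : 73 b1 a1
[2] 0x1b->0x15 len=6 : b1 a1 b1 a1 e3 f3
[3] 0x12->0x1d len=5 : 3f 73 b1 b1 a1
[4] 0x00->0x06 len=6 : 07 86 64 4b ed f3
query mem[0x00]=0x07, mem[0x07]=0x86, mem[0x08]=0x64, mem[0x16]=0xa1, mem[0x0a]=0xed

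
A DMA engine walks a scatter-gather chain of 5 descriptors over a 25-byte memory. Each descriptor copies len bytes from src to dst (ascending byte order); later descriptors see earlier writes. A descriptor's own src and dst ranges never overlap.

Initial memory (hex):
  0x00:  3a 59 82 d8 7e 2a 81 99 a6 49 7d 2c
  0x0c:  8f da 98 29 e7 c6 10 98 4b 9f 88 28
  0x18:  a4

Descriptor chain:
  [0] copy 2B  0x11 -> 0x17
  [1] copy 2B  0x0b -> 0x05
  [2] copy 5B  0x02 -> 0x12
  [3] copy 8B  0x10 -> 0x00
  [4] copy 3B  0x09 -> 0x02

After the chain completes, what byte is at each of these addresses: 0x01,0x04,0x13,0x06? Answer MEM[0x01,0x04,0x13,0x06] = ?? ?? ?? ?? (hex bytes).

MEM[0x01,0x04,0x13,0x06] = c6 2c d8 8f

#0 dst[0x17+2] := {0xc6,0x10}
#1 dst[0x05+2] := {0x2c,0x8f}
#2 dst[0x12+5] := {0x82,0xd8,0x7e,0x2c,0x8f}
#3 dst[0x00+8] := {0xe7,0xc6,0x82,0xd8,0x7e,0x2c,0x8f,0xc6}
#4 dst[0x02+3] := {0x49,0x7d,0x2c}
query mem[0x01]=0xc6, mem[0x04]=0x2c, mem[0x13]=0xd8, mem[0x06]=0x8f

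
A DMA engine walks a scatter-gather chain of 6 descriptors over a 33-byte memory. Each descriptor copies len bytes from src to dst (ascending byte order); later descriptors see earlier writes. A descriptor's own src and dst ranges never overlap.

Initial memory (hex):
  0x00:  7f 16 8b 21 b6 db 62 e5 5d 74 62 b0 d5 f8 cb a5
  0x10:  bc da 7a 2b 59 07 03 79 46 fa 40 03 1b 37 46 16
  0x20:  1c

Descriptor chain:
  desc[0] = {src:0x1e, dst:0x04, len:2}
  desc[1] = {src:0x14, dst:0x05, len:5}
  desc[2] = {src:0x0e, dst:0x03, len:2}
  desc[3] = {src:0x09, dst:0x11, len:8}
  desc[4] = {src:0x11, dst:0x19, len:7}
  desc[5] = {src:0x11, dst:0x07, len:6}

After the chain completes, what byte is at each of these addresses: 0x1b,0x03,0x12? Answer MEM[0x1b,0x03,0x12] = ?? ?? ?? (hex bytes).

MEM[0x1b,0x03,0x12] = b0 cb 62

D0: mem[0x04..0x05] <- [46 16]
D1: mem[0x05..0x09] <- [59 07 03 79 46]
D2: mem[0x03..0x04] <- [cb a5]
D3: mem[0x11..0x18] <- [46 62 b0 d5 f8 cb a5 bc]
D4: mem[0x19..0x1f] <- [46 62 b0 d5 f8 cb a5]
D5: mem[0x07..0x0c] <- [46 62 b0 d5 f8 cb]
query mem[0x1b]=0xb0, mem[0x03]=0xcb, mem[0x12]=0x62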